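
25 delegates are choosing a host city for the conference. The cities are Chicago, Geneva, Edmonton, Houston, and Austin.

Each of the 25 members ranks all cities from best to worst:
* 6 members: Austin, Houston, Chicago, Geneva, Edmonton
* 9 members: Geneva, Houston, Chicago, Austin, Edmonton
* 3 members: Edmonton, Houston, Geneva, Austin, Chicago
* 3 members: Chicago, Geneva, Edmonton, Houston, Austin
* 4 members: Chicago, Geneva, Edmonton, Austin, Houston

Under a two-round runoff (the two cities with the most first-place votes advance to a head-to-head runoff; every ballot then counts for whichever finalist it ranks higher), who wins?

Round 1 first-place votes: Chicago 7, Geneva 9, Edmonton 3, Houston 0, Austin 6. Geneva and Chicago advance.
Runoff: Geneva is ranked above Chicago on 12 ballots, Chicago above Geneva on 13.

Chicago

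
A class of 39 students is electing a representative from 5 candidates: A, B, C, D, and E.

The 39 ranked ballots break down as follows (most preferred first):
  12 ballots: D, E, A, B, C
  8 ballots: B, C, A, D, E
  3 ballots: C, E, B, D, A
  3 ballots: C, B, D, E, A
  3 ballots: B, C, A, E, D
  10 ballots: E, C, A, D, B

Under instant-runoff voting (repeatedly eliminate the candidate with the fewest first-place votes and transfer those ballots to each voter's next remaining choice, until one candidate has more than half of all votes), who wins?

E

Round 1: A 0, B 11, C 6, D 12, E 10. A eliminated.
Round 2: B 11, C 6, D 12, E 10. C eliminated.
Round 3: B 14, D 12, E 13. D eliminated.
Round 4: B 14, E 25. E has a majority (≥20).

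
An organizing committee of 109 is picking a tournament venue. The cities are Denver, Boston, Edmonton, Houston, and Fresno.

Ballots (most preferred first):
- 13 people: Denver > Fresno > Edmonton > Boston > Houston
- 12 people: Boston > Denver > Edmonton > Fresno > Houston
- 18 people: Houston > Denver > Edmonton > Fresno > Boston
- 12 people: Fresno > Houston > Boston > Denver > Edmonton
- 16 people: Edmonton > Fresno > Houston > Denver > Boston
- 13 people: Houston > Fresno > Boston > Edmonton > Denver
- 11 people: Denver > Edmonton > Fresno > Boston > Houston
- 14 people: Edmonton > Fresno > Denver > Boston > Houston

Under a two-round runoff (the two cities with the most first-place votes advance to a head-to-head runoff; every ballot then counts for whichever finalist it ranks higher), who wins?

Edmonton

Round 1 first-place votes: Denver 24, Boston 12, Edmonton 30, Houston 31, Fresno 12. Houston and Edmonton advance.
Runoff: Houston is ranked above Edmonton on 43 ballots, Edmonton above Houston on 66.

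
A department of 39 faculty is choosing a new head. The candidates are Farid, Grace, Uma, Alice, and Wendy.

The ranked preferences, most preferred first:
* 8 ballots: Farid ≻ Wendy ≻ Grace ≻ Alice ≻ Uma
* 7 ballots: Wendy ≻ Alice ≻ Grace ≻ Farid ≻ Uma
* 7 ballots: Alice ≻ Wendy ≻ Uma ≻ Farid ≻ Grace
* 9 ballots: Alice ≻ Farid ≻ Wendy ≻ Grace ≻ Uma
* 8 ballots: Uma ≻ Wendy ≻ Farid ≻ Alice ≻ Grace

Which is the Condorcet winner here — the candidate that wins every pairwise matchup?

Wendy

Wendy vs Farid: 22–17
Wendy vs Grace: 39–0
Wendy vs Uma: 31–8
Wendy vs Alice: 23–16
Wendy beats every other candidate.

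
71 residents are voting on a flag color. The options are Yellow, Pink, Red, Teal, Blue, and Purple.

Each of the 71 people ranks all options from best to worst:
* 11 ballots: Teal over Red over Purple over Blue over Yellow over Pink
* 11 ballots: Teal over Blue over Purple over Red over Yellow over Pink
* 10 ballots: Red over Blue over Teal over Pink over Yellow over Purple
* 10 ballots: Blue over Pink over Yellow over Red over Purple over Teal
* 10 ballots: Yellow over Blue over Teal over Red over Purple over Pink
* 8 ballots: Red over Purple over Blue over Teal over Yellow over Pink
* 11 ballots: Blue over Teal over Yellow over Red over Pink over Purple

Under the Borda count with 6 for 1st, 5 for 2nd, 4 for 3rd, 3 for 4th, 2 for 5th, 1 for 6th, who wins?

Yellow: 11×2 + 11×2 + 10×2 + 10×4 + 10×6 + 8×2 + 11×4 = 224
Pink: 11×1 + 11×1 + 10×3 + 10×5 + 10×1 + 8×1 + 11×2 = 142
Red: 11×5 + 11×3 + 10×6 + 10×3 + 10×3 + 8×6 + 11×3 = 289
Teal: 11×6 + 11×6 + 10×4 + 10×1 + 10×4 + 8×3 + 11×5 = 301
Blue: 11×3 + 11×5 + 10×5 + 10×6 + 10×5 + 8×4 + 11×6 = 346
Purple: 11×4 + 11×4 + 10×1 + 10×2 + 10×2 + 8×5 + 11×1 = 189

Blue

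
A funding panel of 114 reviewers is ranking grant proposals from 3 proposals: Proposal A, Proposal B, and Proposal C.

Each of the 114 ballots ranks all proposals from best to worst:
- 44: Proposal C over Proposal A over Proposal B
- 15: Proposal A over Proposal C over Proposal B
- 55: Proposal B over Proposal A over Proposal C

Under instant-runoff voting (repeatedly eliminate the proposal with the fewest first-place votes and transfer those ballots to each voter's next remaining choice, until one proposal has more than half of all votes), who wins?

Round 1: Proposal A 15, Proposal B 55, Proposal C 44. Proposal A eliminated.
Round 2: Proposal B 55, Proposal C 59. Proposal C has a majority (≥58).

Proposal C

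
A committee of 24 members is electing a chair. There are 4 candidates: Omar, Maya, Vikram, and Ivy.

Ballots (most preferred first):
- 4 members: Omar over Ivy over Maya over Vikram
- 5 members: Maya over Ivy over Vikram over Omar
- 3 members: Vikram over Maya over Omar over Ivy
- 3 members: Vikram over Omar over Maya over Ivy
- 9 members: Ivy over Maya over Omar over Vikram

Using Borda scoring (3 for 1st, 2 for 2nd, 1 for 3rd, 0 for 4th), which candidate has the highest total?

Omar: 4×3 + 5×0 + 3×1 + 3×2 + 9×1 = 30
Maya: 4×1 + 5×3 + 3×2 + 3×1 + 9×2 = 46
Vikram: 4×0 + 5×1 + 3×3 + 3×3 + 9×0 = 23
Ivy: 4×2 + 5×2 + 3×0 + 3×0 + 9×3 = 45

Maya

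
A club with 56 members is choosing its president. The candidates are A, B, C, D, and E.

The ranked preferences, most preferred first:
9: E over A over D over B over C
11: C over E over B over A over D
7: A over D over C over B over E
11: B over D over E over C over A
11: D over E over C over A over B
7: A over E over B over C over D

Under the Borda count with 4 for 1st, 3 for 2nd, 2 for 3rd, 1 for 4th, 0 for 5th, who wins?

E

A: 9×3 + 11×1 + 7×4 + 11×0 + 11×1 + 7×4 = 105
B: 9×1 + 11×2 + 7×1 + 11×4 + 11×0 + 7×2 = 96
C: 9×0 + 11×4 + 7×2 + 11×1 + 11×2 + 7×1 = 98
D: 9×2 + 11×0 + 7×3 + 11×3 + 11×4 + 7×0 = 116
E: 9×4 + 11×3 + 7×0 + 11×2 + 11×3 + 7×3 = 145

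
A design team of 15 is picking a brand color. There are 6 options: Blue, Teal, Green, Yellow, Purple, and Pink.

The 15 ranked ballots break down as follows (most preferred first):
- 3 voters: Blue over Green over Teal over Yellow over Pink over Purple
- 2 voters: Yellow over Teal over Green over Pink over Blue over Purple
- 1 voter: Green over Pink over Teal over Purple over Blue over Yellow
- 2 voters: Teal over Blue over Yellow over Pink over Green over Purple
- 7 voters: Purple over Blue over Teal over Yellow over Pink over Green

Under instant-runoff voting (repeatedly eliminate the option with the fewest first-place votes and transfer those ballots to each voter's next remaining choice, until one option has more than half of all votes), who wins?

Round 1: Blue 3, Teal 2, Green 1, Yellow 2, Purple 7, Pink 0. Pink eliminated.
Round 2: Blue 3, Teal 2, Green 1, Yellow 2, Purple 7. Green eliminated.
Round 3: Blue 3, Teal 3, Yellow 2, Purple 7. Yellow eliminated.
Round 4: Blue 3, Teal 5, Purple 7. Blue eliminated.
Round 5: Teal 8, Purple 7. Teal has a majority (≥8).

Teal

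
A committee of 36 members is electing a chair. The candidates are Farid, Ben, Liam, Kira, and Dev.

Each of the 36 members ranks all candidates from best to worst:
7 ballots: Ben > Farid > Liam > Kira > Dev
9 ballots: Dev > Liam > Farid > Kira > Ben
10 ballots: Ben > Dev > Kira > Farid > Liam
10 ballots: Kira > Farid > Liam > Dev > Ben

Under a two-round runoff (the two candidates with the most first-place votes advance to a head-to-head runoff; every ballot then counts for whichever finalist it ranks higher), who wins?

Kira

Round 1 first-place votes: Farid 0, Ben 17, Liam 0, Kira 10, Dev 9. Ben and Kira advance.
Runoff: Ben is ranked above Kira on 17 ballots, Kira above Ben on 19.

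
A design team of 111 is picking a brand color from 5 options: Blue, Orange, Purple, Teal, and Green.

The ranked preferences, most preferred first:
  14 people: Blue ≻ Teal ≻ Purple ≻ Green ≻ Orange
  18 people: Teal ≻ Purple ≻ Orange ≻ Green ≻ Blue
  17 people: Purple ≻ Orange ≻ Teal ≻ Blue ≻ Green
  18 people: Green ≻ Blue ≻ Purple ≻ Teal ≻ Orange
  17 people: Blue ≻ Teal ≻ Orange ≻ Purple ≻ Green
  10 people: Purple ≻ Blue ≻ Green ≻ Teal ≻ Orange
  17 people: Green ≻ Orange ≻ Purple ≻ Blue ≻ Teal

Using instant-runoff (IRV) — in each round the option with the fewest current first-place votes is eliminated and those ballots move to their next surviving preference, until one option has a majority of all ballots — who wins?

Round 1: Blue 31, Orange 0, Purple 27, Teal 18, Green 35. Orange eliminated.
Round 2: Blue 31, Purple 27, Teal 18, Green 35. Teal eliminated.
Round 3: Blue 31, Purple 45, Green 35. Blue eliminated.
Round 4: Purple 76, Green 35. Purple has a majority (≥56).

Purple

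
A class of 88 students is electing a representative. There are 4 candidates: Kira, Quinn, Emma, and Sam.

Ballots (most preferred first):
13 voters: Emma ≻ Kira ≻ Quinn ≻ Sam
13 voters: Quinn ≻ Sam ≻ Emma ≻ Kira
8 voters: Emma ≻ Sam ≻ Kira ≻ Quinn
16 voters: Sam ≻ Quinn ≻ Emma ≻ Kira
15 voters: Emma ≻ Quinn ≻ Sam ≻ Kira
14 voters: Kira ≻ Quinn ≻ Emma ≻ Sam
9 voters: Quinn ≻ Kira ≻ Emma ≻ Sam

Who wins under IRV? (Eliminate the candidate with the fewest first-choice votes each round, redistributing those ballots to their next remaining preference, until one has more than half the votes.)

Quinn

Round 1: Kira 14, Quinn 22, Emma 36, Sam 16. Kira eliminated.
Round 2: Quinn 36, Emma 36, Sam 16. Sam eliminated.
Round 3: Quinn 52, Emma 36. Quinn has a majority (≥45).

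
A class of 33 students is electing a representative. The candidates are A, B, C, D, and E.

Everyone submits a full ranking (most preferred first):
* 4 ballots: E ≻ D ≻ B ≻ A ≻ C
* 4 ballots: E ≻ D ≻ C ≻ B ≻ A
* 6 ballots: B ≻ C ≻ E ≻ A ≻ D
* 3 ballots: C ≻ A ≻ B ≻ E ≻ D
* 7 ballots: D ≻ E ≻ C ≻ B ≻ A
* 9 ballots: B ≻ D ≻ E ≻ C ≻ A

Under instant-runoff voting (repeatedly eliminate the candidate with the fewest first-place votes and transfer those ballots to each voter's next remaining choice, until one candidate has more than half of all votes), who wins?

B

Round 1: A 0, B 15, C 3, D 7, E 8. A eliminated.
Round 2: B 15, C 3, D 7, E 8. C eliminated.
Round 3: B 18, D 7, E 8. B has a majority (≥17).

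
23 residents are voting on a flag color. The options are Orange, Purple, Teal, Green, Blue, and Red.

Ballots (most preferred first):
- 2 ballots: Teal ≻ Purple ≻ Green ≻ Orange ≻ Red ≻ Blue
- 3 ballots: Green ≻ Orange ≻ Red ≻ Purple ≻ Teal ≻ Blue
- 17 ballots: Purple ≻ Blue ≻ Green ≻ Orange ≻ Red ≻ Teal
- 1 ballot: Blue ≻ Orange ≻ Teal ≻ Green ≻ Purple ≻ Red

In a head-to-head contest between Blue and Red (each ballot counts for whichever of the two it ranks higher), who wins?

Blue is ranked above Red on 18 ballots; Red above Blue on 5.

Blue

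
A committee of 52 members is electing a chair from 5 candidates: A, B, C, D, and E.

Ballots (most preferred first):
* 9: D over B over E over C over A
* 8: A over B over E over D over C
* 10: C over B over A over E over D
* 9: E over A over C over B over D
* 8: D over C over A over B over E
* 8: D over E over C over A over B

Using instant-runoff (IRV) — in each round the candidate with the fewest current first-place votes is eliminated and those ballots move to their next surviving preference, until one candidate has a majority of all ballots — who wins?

E

Round 1: A 8, B 0, C 10, D 25, E 9. B eliminated.
Round 2: A 8, C 10, D 25, E 9. A eliminated.
Round 3: C 10, D 25, E 17. C eliminated.
Round 4: D 25, E 27. E has a majority (≥27).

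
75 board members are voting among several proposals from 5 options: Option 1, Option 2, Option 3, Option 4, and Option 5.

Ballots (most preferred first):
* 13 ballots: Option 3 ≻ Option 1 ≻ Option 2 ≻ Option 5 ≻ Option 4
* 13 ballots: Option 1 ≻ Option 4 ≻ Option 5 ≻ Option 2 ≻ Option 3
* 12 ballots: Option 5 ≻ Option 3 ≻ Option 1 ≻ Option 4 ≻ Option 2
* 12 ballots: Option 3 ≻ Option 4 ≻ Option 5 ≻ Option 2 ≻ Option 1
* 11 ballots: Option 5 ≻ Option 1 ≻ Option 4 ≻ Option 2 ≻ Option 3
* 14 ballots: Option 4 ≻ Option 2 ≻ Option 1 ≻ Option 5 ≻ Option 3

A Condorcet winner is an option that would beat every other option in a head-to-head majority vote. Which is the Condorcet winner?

Option 1 vs Option 2: 49–26
Option 1 vs Option 3: 38–37
Option 1 vs Option 4: 49–26
Option 1 vs Option 5: 40–35
Option 1 beats every other option.

Option 1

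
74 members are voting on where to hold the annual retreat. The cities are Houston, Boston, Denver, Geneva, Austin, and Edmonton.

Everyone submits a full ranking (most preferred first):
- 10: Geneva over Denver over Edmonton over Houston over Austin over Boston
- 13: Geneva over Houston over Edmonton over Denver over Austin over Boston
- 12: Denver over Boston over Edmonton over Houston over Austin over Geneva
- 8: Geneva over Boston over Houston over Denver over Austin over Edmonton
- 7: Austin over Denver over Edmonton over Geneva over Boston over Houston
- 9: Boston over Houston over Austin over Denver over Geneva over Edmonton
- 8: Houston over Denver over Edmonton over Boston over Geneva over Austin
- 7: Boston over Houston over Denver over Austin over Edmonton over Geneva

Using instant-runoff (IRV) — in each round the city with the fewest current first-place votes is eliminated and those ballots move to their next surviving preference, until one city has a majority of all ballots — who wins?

Denver

Round 1: Houston 8, Boston 16, Denver 12, Geneva 31, Austin 7, Edmonton 0. Edmonton eliminated.
Round 2: Houston 8, Boston 16, Denver 12, Geneva 31, Austin 7. Austin eliminated.
Round 3: Houston 8, Boston 16, Denver 19, Geneva 31. Houston eliminated.
Round 4: Boston 16, Denver 27, Geneva 31. Boston eliminated.
Round 5: Denver 43, Geneva 31. Denver has a majority (≥38).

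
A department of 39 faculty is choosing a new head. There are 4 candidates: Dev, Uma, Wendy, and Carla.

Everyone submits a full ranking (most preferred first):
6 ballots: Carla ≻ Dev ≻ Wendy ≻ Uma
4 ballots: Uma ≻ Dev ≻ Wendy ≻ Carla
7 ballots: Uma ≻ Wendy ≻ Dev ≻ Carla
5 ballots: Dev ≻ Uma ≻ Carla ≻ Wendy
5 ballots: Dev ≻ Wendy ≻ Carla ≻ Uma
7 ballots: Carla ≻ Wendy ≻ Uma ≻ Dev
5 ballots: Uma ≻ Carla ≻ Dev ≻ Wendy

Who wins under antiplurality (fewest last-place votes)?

Dev

Last-place votes: Dev 7, Uma 11, Wendy 10, Carla 11.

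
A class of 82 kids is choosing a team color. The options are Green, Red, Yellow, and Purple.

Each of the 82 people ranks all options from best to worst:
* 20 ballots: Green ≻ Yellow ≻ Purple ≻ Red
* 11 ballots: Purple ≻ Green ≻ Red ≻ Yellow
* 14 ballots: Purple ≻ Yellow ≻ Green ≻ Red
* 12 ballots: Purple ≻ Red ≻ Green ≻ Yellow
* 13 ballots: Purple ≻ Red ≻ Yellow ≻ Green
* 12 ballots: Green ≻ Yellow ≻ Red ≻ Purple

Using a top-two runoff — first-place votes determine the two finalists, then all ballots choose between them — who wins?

Round 1 first-place votes: Green 32, Red 0, Yellow 0, Purple 50. Purple and Green advance.
Runoff: Purple is ranked above Green on 50 ballots, Green above Purple on 32.

Purple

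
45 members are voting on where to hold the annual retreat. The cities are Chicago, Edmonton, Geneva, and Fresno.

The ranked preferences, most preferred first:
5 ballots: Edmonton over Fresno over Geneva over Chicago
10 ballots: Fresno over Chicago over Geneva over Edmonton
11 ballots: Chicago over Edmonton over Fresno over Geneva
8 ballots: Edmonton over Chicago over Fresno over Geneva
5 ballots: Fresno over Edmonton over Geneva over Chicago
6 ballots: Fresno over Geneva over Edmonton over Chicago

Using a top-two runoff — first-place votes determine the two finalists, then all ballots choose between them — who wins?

Edmonton

Round 1 first-place votes: Chicago 11, Edmonton 13, Geneva 0, Fresno 21. Fresno and Edmonton advance.
Runoff: Fresno is ranked above Edmonton on 21 ballots, Edmonton above Fresno on 24.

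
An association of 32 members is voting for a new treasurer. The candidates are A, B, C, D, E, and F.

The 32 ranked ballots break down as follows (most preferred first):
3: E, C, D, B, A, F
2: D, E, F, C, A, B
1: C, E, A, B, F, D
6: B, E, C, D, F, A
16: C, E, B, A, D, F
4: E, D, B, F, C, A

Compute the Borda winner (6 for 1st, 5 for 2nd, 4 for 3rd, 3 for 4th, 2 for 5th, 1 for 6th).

A: 3×2 + 2×2 + 1×4 + 6×1 + 16×3 + 4×1 = 72
B: 3×3 + 2×1 + 1×3 + 6×6 + 16×4 + 4×4 = 130
C: 3×5 + 2×3 + 1×6 + 6×4 + 16×6 + 4×2 = 155
D: 3×4 + 2×6 + 1×1 + 6×3 + 16×2 + 4×5 = 95
E: 3×6 + 2×5 + 1×5 + 6×5 + 16×5 + 4×6 = 167
F: 3×1 + 2×4 + 1×2 + 6×2 + 16×1 + 4×3 = 53

E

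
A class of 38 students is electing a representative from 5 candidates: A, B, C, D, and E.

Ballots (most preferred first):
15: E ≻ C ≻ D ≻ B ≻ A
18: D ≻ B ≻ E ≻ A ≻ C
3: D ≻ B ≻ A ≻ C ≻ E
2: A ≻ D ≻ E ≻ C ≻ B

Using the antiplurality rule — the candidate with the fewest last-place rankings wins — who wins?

Last-place votes: A 15, B 2, C 18, D 0, E 3.

D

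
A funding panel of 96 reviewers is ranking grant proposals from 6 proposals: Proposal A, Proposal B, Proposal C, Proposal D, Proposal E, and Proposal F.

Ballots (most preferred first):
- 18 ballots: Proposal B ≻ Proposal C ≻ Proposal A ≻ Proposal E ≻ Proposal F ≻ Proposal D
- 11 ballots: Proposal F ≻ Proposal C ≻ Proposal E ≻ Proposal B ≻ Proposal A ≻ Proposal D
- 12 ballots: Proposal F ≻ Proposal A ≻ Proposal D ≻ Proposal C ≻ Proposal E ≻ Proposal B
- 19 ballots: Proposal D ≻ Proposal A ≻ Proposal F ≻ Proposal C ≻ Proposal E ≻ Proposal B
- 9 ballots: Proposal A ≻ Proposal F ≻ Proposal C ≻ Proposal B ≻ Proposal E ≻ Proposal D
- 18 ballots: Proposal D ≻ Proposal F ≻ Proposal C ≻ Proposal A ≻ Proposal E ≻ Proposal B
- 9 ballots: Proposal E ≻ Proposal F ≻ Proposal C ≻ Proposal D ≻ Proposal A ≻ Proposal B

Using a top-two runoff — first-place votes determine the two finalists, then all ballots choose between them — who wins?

Round 1 first-place votes: Proposal A 9, Proposal B 18, Proposal C 0, Proposal D 37, Proposal E 9, Proposal F 23. Proposal D and Proposal F advance.
Runoff: Proposal D is ranked above Proposal F on 37 ballots, Proposal F above Proposal D on 59.

Proposal F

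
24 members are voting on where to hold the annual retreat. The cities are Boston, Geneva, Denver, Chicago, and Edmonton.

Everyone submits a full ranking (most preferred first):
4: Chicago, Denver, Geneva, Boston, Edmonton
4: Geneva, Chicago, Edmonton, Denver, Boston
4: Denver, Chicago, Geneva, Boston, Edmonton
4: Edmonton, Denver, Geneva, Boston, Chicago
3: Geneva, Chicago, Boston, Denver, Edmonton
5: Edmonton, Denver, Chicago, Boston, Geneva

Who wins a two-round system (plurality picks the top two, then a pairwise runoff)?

Round 1 first-place votes: Boston 0, Geneva 7, Denver 4, Chicago 4, Edmonton 9. Edmonton and Geneva advance.
Runoff: Edmonton is ranked above Geneva on 9 ballots, Geneva above Edmonton on 15.

Geneva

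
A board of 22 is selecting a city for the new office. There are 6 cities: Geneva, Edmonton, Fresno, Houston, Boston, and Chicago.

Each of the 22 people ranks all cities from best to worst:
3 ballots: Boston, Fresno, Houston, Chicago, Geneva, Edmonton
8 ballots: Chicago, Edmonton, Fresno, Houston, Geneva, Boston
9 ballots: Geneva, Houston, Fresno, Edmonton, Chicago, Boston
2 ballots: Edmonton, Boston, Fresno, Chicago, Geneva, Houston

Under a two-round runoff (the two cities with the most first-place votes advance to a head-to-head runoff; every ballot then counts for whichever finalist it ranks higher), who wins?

Round 1 first-place votes: Geneva 9, Edmonton 2, Fresno 0, Houston 0, Boston 3, Chicago 8. Geneva and Chicago advance.
Runoff: Geneva is ranked above Chicago on 9 ballots, Chicago above Geneva on 13.

Chicago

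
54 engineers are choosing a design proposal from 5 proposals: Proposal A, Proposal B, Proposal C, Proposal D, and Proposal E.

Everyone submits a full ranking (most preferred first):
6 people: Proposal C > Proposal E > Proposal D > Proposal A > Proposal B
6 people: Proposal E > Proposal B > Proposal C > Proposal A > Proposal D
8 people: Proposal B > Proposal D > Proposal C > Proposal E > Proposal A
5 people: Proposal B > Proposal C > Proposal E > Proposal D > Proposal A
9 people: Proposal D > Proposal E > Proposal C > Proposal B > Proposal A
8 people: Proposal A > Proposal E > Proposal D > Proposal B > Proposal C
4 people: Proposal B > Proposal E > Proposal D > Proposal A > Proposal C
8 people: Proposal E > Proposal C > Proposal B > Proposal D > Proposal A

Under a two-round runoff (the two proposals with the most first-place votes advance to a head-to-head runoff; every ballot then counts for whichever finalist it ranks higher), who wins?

Proposal E

Round 1 first-place votes: Proposal A 8, Proposal B 17, Proposal C 6, Proposal D 9, Proposal E 14. Proposal B and Proposal E advance.
Runoff: Proposal B is ranked above Proposal E on 17 ballots, Proposal E above Proposal B on 37.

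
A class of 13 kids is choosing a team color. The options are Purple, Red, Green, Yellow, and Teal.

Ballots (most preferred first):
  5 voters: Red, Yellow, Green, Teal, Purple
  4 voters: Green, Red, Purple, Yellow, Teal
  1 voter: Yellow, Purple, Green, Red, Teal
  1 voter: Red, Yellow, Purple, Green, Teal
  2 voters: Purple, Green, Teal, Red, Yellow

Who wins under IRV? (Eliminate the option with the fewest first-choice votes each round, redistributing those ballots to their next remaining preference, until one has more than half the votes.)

Green

Round 1: Purple 2, Red 6, Green 4, Yellow 1, Teal 0. Teal eliminated.
Round 2: Purple 2, Red 6, Green 4, Yellow 1. Yellow eliminated.
Round 3: Purple 3, Red 6, Green 4. Purple eliminated.
Round 4: Red 6, Green 7. Green has a majority (≥7).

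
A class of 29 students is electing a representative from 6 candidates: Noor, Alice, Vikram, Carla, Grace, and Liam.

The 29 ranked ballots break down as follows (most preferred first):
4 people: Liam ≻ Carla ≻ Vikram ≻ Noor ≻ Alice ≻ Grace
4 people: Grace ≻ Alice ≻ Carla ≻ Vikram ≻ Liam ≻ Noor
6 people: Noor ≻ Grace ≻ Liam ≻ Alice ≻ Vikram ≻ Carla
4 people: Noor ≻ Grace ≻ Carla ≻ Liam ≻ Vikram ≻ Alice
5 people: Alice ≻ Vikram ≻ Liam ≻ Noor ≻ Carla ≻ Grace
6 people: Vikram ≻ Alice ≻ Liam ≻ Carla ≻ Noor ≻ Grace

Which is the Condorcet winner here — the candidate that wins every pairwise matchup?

Alice vs Noor: 15–14
Alice vs Vikram: 15–14
Alice vs Carla: 21–8
Alice vs Grace: 15–14
Alice vs Liam: 15–14
Alice beats every other candidate.

Alice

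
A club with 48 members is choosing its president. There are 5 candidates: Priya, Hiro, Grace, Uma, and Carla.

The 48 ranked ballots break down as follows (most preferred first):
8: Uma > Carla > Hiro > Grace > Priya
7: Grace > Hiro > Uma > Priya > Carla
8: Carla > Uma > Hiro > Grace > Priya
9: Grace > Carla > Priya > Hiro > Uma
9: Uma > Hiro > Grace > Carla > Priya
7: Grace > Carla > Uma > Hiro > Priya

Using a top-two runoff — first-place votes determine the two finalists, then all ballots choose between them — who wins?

Uma

Round 1 first-place votes: Priya 0, Hiro 0, Grace 23, Uma 17, Carla 8. Grace and Uma advance.
Runoff: Grace is ranked above Uma on 23 ballots, Uma above Grace on 25.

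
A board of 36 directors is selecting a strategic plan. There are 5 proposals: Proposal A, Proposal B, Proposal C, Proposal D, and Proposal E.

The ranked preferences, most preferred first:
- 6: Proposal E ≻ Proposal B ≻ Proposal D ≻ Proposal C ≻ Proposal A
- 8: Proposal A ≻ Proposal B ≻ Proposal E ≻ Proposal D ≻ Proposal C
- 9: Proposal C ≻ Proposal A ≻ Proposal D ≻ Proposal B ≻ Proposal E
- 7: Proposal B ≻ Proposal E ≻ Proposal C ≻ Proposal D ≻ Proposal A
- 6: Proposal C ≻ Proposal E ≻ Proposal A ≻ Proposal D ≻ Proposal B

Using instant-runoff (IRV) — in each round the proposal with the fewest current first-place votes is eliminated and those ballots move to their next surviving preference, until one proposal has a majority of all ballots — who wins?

Proposal B

Round 1: Proposal A 8, Proposal B 7, Proposal C 15, Proposal D 0, Proposal E 6. Proposal D eliminated.
Round 2: Proposal A 8, Proposal B 7, Proposal C 15, Proposal E 6. Proposal E eliminated.
Round 3: Proposal A 8, Proposal B 13, Proposal C 15. Proposal A eliminated.
Round 4: Proposal B 21, Proposal C 15. Proposal B has a majority (≥19).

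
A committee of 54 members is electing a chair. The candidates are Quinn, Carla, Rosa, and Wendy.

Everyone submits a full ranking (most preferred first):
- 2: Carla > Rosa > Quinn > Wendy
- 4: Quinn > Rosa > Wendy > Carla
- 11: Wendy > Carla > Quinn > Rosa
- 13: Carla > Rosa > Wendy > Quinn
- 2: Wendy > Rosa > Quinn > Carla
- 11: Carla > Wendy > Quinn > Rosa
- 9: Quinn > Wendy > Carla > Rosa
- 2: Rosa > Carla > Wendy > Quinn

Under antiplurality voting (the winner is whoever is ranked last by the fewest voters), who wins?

Last-place votes: Quinn 15, Carla 6, Rosa 31, Wendy 2.

Wendy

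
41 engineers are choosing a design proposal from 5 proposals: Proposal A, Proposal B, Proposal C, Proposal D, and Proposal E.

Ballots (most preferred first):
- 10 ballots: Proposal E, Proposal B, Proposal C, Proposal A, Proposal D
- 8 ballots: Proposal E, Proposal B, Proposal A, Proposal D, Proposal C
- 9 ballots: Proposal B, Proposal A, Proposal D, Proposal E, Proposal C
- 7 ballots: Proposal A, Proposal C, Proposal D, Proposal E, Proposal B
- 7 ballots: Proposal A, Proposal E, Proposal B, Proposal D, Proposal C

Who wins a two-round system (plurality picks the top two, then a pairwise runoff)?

Proposal A

Round 1 first-place votes: Proposal A 14, Proposal B 9, Proposal C 0, Proposal D 0, Proposal E 18. Proposal E and Proposal A advance.
Runoff: Proposal E is ranked above Proposal A on 18 ballots, Proposal A above Proposal E on 23.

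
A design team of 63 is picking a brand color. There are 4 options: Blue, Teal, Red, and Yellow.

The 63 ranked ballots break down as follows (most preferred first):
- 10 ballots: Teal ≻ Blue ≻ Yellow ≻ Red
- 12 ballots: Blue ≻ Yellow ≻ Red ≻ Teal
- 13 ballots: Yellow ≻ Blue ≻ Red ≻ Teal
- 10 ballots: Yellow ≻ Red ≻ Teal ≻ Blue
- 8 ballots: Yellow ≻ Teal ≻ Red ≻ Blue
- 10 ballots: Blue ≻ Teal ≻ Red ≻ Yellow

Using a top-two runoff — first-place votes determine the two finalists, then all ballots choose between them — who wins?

Blue

Round 1 first-place votes: Blue 22, Teal 10, Red 0, Yellow 31. Yellow and Blue advance.
Runoff: Yellow is ranked above Blue on 31 ballots, Blue above Yellow on 32.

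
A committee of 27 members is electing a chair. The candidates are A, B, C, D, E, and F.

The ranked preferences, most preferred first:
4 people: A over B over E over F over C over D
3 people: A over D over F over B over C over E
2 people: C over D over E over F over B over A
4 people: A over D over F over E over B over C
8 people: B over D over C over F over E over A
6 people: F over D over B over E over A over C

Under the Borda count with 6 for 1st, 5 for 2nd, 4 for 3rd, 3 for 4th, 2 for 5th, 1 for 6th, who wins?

A: 4×6 + 3×6 + 2×1 + 4×6 + 8×1 + 6×2 = 88
B: 4×5 + 3×3 + 2×2 + 4×2 + 8×6 + 6×4 = 113
C: 4×2 + 3×2 + 2×6 + 4×1 + 8×4 + 6×1 = 68
D: 4×1 + 3×5 + 2×5 + 4×5 + 8×5 + 6×5 = 119
E: 4×4 + 3×1 + 2×4 + 4×3 + 8×2 + 6×3 = 73
F: 4×3 + 3×4 + 2×3 + 4×4 + 8×3 + 6×6 = 106

D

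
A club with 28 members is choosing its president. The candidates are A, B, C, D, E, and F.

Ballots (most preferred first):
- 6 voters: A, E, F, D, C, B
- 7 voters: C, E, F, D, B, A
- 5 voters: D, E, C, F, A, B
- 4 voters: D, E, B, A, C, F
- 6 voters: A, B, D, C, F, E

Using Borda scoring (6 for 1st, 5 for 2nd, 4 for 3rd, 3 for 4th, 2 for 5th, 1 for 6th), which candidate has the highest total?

A: 6×6 + 7×1 + 5×2 + 4×3 + 6×6 = 101
B: 6×1 + 7×2 + 5×1 + 4×4 + 6×5 = 71
C: 6×2 + 7×6 + 5×4 + 4×2 + 6×3 = 100
D: 6×3 + 7×3 + 5×6 + 4×6 + 6×4 = 117
E: 6×5 + 7×5 + 5×5 + 4×5 + 6×1 = 116
F: 6×4 + 7×4 + 5×3 + 4×1 + 6×2 = 83

D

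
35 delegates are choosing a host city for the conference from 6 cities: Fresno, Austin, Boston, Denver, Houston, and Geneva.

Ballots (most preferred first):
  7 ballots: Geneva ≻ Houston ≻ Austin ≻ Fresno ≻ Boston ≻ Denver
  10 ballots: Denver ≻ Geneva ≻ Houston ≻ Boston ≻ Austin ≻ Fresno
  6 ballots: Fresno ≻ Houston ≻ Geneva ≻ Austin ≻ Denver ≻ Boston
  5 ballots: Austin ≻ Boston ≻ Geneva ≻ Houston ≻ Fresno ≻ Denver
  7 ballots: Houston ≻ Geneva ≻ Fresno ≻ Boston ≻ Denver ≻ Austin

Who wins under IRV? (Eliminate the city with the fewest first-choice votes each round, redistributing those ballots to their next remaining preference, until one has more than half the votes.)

Geneva

Round 1: Fresno 6, Austin 5, Boston 0, Denver 10, Houston 7, Geneva 7. Boston eliminated.
Round 2: Fresno 6, Austin 5, Denver 10, Houston 7, Geneva 7. Austin eliminated.
Round 3: Fresno 6, Denver 10, Houston 7, Geneva 12. Fresno eliminated.
Round 4: Denver 10, Houston 13, Geneva 12. Denver eliminated.
Round 5: Houston 13, Geneva 22. Geneva has a majority (≥18).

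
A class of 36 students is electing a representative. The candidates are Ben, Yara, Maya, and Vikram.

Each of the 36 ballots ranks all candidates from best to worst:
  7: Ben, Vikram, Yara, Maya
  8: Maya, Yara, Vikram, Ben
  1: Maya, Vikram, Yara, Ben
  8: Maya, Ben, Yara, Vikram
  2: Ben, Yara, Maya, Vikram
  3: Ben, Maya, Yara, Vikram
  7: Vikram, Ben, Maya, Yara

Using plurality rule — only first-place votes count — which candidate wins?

First-place votes: Ben 12, Yara 0, Maya 17, Vikram 7.

Maya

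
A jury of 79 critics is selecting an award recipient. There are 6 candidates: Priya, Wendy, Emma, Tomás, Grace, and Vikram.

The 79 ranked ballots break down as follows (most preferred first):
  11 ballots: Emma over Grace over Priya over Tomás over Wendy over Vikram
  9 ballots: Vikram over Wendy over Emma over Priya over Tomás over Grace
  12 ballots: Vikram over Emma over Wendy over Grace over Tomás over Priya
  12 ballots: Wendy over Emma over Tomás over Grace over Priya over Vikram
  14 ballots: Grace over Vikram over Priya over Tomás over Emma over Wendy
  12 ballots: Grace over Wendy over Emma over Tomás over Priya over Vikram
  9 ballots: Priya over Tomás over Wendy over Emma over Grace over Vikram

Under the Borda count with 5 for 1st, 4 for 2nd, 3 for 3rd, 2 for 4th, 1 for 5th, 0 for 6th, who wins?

Emma

Priya: 11×3 + 9×2 + 12×0 + 12×1 + 14×3 + 12×1 + 9×5 = 162
Wendy: 11×1 + 9×4 + 12×3 + 12×5 + 14×0 + 12×4 + 9×3 = 218
Emma: 11×5 + 9×3 + 12×4 + 12×4 + 14×1 + 12×3 + 9×2 = 246
Tomás: 11×2 + 9×1 + 12×1 + 12×3 + 14×2 + 12×2 + 9×4 = 167
Grace: 11×4 + 9×0 + 12×2 + 12×2 + 14×5 + 12×5 + 9×1 = 231
Vikram: 11×0 + 9×5 + 12×5 + 12×0 + 14×4 + 12×0 + 9×0 = 161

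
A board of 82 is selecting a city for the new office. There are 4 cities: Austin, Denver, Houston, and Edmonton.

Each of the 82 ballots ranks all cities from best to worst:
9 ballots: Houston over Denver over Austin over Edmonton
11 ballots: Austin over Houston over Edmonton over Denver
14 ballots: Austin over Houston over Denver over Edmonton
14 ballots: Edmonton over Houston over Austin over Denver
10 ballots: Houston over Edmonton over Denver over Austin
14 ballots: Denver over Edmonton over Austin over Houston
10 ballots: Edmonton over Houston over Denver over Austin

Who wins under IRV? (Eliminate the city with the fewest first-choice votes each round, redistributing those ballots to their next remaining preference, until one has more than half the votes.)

Edmonton

Round 1: Austin 25, Denver 14, Houston 19, Edmonton 24. Denver eliminated.
Round 2: Austin 25, Houston 19, Edmonton 38. Houston eliminated.
Round 3: Austin 34, Edmonton 48. Edmonton has a majority (≥42).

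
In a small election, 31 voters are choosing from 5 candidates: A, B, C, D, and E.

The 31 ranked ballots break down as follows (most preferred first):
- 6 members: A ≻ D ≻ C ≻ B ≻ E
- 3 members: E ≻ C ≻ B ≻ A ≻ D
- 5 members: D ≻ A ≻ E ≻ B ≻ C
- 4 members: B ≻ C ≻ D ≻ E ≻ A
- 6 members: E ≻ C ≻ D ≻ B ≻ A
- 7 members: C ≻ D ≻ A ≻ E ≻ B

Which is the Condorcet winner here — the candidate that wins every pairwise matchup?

C

C vs A: 20–11
C vs B: 22–9
C vs D: 20–11
C vs E: 17–14
C beats every other candidate.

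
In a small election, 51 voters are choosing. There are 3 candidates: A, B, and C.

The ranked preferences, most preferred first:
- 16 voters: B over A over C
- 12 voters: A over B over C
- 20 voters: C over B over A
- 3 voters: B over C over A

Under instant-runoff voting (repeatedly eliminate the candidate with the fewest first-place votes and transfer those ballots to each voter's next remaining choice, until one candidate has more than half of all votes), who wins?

B

Round 1: A 12, B 19, C 20. A eliminated.
Round 2: B 31, C 20. B has a majority (≥26).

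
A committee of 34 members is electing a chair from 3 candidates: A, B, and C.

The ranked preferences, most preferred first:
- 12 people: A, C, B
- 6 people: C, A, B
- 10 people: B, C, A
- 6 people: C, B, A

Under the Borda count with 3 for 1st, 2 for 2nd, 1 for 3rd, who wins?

A: 12×3 + 6×2 + 10×1 + 6×1 = 64
B: 12×1 + 6×1 + 10×3 + 6×2 = 60
C: 12×2 + 6×3 + 10×2 + 6×3 = 80

C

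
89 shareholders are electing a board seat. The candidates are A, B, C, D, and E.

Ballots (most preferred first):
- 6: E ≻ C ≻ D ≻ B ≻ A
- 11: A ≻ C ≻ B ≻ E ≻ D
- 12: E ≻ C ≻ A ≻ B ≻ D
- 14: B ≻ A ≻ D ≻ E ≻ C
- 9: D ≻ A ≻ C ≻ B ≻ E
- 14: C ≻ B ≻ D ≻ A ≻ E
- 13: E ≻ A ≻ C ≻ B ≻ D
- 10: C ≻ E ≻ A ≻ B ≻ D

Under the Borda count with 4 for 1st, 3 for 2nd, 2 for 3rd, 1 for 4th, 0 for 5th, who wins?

A: 6×0 + 11×4 + 12×2 + 14×3 + 9×3 + 14×1 + 13×3 + 10×2 = 210
B: 6×1 + 11×2 + 12×1 + 14×4 + 9×1 + 14×3 + 13×1 + 10×1 = 170
C: 6×3 + 11×3 + 12×3 + 14×0 + 9×2 + 14×4 + 13×2 + 10×4 = 227
D: 6×2 + 11×0 + 12×0 + 14×2 + 9×4 + 14×2 + 13×0 + 10×0 = 104
E: 6×4 + 11×1 + 12×4 + 14×1 + 9×0 + 14×0 + 13×4 + 10×3 = 179

C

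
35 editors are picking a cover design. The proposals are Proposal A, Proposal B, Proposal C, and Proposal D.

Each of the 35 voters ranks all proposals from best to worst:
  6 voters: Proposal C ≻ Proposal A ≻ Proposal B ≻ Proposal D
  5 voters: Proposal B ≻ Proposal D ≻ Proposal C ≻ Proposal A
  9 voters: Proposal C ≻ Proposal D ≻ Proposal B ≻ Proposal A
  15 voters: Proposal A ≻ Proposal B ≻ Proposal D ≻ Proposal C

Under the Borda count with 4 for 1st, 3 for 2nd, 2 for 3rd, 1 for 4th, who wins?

Proposal A: 6×3 + 5×1 + 9×1 + 15×4 = 92
Proposal B: 6×2 + 5×4 + 9×2 + 15×3 = 95
Proposal C: 6×4 + 5×2 + 9×4 + 15×1 = 85
Proposal D: 6×1 + 5×3 + 9×3 + 15×2 = 78

Proposal B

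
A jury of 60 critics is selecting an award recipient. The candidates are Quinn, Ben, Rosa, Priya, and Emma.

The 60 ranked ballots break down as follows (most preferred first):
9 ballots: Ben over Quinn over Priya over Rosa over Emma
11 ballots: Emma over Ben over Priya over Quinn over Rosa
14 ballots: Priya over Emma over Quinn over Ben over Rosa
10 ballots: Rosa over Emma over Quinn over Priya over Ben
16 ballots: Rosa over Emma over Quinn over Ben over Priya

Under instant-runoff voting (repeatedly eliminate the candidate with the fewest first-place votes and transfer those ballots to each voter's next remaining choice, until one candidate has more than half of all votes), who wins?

Round 1: Quinn 0, Ben 9, Rosa 26, Priya 14, Emma 11. Quinn eliminated.
Round 2: Ben 9, Rosa 26, Priya 14, Emma 11. Ben eliminated.
Round 3: Rosa 26, Priya 23, Emma 11. Emma eliminated.
Round 4: Rosa 26, Priya 34. Priya has a majority (≥31).

Priya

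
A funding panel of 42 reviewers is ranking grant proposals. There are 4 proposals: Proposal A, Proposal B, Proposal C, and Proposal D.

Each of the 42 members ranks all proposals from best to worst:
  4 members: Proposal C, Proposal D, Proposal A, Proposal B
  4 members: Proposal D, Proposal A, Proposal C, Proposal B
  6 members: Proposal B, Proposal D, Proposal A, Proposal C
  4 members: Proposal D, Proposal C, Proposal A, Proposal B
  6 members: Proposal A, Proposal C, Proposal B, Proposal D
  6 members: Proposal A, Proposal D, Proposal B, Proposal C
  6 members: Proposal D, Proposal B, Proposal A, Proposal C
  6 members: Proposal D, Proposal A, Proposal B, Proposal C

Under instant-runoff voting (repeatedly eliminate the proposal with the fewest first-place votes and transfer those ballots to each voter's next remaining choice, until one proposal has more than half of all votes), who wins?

Proposal D

Round 1: Proposal A 12, Proposal B 6, Proposal C 4, Proposal D 20. Proposal C eliminated.
Round 2: Proposal A 12, Proposal B 6, Proposal D 24. Proposal D has a majority (≥22).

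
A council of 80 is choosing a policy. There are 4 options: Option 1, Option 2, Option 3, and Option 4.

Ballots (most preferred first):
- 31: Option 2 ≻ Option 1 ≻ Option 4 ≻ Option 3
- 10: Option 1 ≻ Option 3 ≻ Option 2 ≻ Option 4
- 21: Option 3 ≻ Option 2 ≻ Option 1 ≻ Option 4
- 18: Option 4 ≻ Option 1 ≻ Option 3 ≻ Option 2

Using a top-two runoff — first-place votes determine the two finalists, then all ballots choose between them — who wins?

Round 1 first-place votes: Option 1 10, Option 2 31, Option 3 21, Option 4 18. Option 2 and Option 3 advance.
Runoff: Option 2 is ranked above Option 3 on 31 ballots, Option 3 above Option 2 on 49.

Option 3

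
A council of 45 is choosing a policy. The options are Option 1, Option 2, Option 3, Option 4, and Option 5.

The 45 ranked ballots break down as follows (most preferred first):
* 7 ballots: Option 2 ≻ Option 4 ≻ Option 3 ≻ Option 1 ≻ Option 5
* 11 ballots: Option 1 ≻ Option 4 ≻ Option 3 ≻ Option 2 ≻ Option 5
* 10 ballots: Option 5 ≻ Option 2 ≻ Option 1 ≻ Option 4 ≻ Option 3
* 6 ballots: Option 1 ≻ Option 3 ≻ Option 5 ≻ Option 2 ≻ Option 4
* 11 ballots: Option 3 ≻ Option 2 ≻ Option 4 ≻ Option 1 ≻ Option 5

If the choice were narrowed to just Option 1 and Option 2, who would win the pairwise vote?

Option 1 is ranked above Option 2 on 17 ballots; Option 2 above Option 1 on 28.

Option 2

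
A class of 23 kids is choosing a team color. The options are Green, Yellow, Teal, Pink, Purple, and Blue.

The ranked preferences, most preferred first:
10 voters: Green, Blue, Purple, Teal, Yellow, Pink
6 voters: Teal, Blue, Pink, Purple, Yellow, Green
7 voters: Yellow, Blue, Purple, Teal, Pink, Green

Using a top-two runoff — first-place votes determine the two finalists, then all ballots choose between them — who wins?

Round 1 first-place votes: Green 10, Yellow 7, Teal 6, Pink 0, Purple 0, Blue 0. Green and Yellow advance.
Runoff: Green is ranked above Yellow on 10 ballots, Yellow above Green on 13.

Yellow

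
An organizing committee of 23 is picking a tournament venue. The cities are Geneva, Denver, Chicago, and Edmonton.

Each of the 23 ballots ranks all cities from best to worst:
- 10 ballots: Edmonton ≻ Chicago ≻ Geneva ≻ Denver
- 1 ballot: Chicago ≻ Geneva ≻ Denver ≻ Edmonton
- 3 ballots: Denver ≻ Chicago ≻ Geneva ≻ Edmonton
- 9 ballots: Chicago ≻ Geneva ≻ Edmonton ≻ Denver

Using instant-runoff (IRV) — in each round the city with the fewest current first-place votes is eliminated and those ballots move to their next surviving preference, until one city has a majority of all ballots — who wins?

Round 1: Geneva 0, Denver 3, Chicago 10, Edmonton 10. Geneva eliminated.
Round 2: Denver 3, Chicago 10, Edmonton 10. Denver eliminated.
Round 3: Chicago 13, Edmonton 10. Chicago has a majority (≥12).

Chicago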